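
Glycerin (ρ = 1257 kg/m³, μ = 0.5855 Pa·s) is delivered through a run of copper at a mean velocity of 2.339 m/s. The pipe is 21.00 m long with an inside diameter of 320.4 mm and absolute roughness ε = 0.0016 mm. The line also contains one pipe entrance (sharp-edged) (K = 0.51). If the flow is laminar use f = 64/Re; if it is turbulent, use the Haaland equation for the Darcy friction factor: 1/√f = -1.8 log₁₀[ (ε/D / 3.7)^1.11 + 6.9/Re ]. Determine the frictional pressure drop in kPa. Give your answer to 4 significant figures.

Reynolds number Re = ρVD/μ = 1257 · 2.339 · 0.3204 / 0.586 = 1609.
Re < 2300 → laminar flow, so f = 64/Re = 64/1609 = 0.03978 (the turbulent correlation is not needed).
Total minor-loss coefficient ΣK = 1·0.51 = 0.51.
ΔP = [f·L/D + ΣK]·(ρV²/2) = [0.03978·21/0.3204 + 0.51]·(1257·2.339²/2) = [2.607 + 0.51]·3438 = 1.072e+04 Pa.
ΔP = 1.072e+04 Pa = 10.72 kPa.

ΔP ≈ 10.72 kPa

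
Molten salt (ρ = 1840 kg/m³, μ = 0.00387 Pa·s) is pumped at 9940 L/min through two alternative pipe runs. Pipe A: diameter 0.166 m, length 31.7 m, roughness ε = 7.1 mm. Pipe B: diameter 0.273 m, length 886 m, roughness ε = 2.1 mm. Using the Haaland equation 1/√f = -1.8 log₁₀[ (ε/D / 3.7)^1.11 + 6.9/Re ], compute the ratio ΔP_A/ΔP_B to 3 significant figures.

ΔP_A/ΔP_B ≈ 0.822

Pipe A: V = Q/A = 0.1657/0.02164 = 7.655 m/s; Re = 6.041e+05; ε/D = 0.0428; Haaland → f = 0.06681; ΔP_A = f(L/D)(ρV²/2) = 6.877e+05 Pa.
Pipe B: V = Q/A = 0.1657/0.05853 = 2.83 m/s; Re = 3.674e+05; ε/D = 0.00769; Haaland → f = 0.035; ΔP_B = f(L/D)(ρV²/2) = 8.371e+05 Pa.
ΔP_A/ΔP_B = 6.877e+05/8.371e+05 = 0.822.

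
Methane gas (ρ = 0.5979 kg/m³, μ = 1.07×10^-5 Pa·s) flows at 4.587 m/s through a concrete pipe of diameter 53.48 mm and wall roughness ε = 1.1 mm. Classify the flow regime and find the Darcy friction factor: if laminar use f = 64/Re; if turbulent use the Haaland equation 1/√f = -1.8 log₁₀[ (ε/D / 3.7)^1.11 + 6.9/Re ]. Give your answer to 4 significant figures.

Re = ρVD/μ = 0.5979·4.587·0.05348/1.07e-05 = 1.371e+04.
Re > 4000 → turbulent. ε/D = 0.0011/0.05348 = 0.0206; Haaland: 1/√f = -1.8 log₁₀[0.00314 + 0.000503] = 4.389, so f = 0.05191.

f ≈ 0.05191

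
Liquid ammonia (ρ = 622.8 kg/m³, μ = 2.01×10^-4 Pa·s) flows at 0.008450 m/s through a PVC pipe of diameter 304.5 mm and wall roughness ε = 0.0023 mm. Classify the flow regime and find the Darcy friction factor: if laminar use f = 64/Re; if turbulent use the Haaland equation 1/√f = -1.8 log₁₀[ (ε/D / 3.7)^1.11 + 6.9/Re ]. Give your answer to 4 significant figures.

f ≈ 0.03291

Re = ρVD/μ = 622.8·0.00845·0.3045/0.000201 = 7973.
Re > 4000 → turbulent. ε/D = 2.3e-06/0.3045 = 7.55e-06; Haaland: 1/√f = -1.8 log₁₀[4.83e-07 + 0.000865] = 5.513, so f = 0.03291.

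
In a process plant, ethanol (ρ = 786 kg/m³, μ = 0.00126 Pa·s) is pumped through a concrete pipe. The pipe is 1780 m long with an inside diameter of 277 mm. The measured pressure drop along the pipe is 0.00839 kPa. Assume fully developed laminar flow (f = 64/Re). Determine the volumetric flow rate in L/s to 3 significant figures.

For laminar flow, f = 64/Re with Re = ρVD/μ, so Darcy-Weisbach reduces to ΔP = 32μLV/D². Solving for V: V = ΔP·D²/(32μL) = 8.39·(0.277)²/(32·0.00126·1780) = 0.00897 m/s.
Check: Re = ρVD/μ = 786·0.00897·0.277/0.00126 = 1550 < 2300, so the laminar assumption holds.
Q = V·A = 0.00897·(π/4·0.277²) = 0.0005405 m³/s = 0.541 L/s.

Q ≈ 0.541 L/s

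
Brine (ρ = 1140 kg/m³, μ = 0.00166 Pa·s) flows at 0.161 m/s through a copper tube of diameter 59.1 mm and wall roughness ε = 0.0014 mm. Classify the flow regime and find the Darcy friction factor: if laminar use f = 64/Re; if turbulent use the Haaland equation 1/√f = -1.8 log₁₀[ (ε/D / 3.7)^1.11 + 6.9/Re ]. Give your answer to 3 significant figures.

Re = ρVD/μ = 1140·0.161·0.0591/0.00166 = 6534.
Re > 4000 → turbulent. ε/D = 1.4e-06/0.0591 = 2.37e-05; Haaland: 1/√f = -1.8 log₁₀[1.72e-06 + 0.00106] = 5.356, so f = 0.03486.

f ≈ 0.0349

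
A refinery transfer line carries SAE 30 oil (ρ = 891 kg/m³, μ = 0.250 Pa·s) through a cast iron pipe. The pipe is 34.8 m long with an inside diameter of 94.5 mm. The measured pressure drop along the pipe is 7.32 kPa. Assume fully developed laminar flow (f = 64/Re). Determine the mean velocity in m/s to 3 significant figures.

For laminar flow, f = 64/Re with Re = ρVD/μ, so Darcy-Weisbach reduces to ΔP = 32μLV/D². Solving for V: V = ΔP·D²/(32μL) = 7320·(0.0945)²/(32·0.25·34.8) = 0.2348 m/s.
Check: Re = ρVD/μ = 891·0.2348·0.0945/0.25 = 79.08 < 2300, so the laminar assumption holds.

V ≈ 0.235 m/s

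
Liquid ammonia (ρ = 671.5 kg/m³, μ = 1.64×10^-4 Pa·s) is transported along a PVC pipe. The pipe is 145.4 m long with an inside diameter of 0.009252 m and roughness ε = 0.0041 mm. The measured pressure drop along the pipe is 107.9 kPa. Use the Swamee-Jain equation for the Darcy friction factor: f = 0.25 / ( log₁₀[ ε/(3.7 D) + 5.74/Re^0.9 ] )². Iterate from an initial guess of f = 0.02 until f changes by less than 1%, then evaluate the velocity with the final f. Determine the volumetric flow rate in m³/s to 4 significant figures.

Q ≈ 6.214×10^-5 m³/s

Rearranging Darcy-Weisbach: V = √(2·ΔP·D/(f·L·ρ)). With ε/D = 4.1e-06/0.009252 = 0.000443, iterate starting from f = 0.02:
  f = 0.02 → V = √(2·1.079e+05·0.009252/(0.02·145.4·671.5)) = 1.011 m/s; Re = ρVD/μ = 3.831e+04; f → 0.02353
  f = 0.02353 → V = 0.9322 m/s; Re = 3.531e+04; f → 0.0239
  f = 0.0239 → V = 0.925 m/s; Re = 3.504e+04; f → 0.02393
Converged (Δf/f < 1%). With the final f = 0.02393: V = √(2·1.079e+05·0.009252/(0.02393·145.4·671.5)) = 0.9243 m/s.
Q = V·A = 0.9243·(π/4·0.009252²) = 6.214e-05 m³/s = 6.214×10^-5 m³/s.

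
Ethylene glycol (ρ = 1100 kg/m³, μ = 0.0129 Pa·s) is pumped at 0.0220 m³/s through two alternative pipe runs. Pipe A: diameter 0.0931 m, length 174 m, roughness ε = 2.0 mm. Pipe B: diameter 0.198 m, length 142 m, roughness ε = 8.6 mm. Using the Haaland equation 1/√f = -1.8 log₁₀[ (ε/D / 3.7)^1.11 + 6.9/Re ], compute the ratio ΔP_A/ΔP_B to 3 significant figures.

ΔP_A/ΔP_B ≈ 39.6

Pipe A: V = Q/A = 0.022/0.006808 = 3.232 m/s; Re = 2.566e+04; ε/D = 0.0215; Haaland → f = 0.0515; ΔP_A = f(L/D)(ρV²/2) = 5.529e+05 Pa.
Pipe B: V = Q/A = 0.022/0.03079 = 0.7145 m/s; Re = 1.206e+04; ε/D = 0.0434; Haaland → f = 0.06936; ΔP_B = f(L/D)(ρV²/2) = 1.397e+04 Pa.
ΔP_A/ΔP_B = 5.529e+05/1.397e+04 = 39.6.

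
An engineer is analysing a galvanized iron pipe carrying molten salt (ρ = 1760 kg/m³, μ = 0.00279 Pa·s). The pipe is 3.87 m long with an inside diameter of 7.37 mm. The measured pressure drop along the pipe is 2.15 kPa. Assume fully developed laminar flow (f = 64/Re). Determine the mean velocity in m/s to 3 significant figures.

V ≈ 0.338 m/s

For laminar flow, f = 64/Re with Re = ρVD/μ, so Darcy-Weisbach reduces to ΔP = 32μLV/D². Solving for V: V = ΔP·D²/(32μL) = 2150·(0.00737)²/(32·0.00279·3.87) = 0.338 m/s.
Check: Re = ρVD/μ = 1760·0.338·0.00737/0.00279 = 1571 < 2300, so the laminar assumption holds.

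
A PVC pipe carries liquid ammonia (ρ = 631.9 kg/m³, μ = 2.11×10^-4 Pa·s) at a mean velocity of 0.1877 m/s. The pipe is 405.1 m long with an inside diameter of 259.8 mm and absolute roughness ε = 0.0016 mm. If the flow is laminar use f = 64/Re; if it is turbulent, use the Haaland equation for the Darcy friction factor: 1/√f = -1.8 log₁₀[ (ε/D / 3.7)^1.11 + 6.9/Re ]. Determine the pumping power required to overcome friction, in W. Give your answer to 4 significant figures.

Reynolds number Re = ρVD/μ = 631.9 · 0.1877 · 0.2598 / 0.000211 = 1.46e+05.
Re > 4000 → turbulent. Relative roughness ε/D = 1.6e-06/0.2598 = 6.16e-06. Haaland: 1/√f = -1.8 log₁₀[(6.16e-06/3.7)^1.11 + 6.9/1.46e+05] = -1.8 log₁₀[3.85e-07 + 4.72e-05] = 7.78, so f = 0.01652.
Darcy-Weisbach: ΔP = f(L/D)(ρV²/2) = 0.01652·(405.1/0.2598)·(631.9·0.1877²/2) = 0.01652·1559·11.13 = 286.8 Pa.
Q = V·A = 0.1877·0.05301 = 0.00995 m³/s.
Pumping power P = QΔP = 0.00995·286.8 = 2.8534 W = 2.853 W.

P ≈ 2.853 W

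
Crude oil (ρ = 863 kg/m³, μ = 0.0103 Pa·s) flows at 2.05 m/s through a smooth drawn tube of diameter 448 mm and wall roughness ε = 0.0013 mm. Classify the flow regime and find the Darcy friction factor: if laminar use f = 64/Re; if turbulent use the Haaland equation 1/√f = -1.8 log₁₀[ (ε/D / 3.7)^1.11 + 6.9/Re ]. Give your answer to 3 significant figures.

f ≈ 0.0188

Re = ρVD/μ = 863·2.05·0.448/0.0103 = 7.695e+04.
Re > 4000 → turbulent. ε/D = 1.3e-06/0.448 = 2.9e-06; Haaland: 1/√f = -1.8 log₁₀[1.67e-07 + 8.97e-05] = 7.284, so f = 0.01885.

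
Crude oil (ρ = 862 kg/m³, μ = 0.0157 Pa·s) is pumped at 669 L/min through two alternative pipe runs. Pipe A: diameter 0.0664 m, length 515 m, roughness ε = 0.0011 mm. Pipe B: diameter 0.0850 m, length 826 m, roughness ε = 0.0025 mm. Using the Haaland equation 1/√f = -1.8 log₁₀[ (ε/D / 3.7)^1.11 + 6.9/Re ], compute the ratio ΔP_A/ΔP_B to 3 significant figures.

ΔP_A/ΔP_B ≈ 2.00

Pipe A: V = Q/A = 0.01115/0.003463 = 3.22 m/s; Re = 1.174e+04; ε/D = 1.66e-05; Haaland → f = 0.02958; ΔP_A = f(L/D)(ρV²/2) = 1.025e+06 Pa.
Pipe B: V = Q/A = 0.01115/0.005675 = 1.965 m/s; Re = 9170; ε/D = 2.94e-05; Haaland → f = 0.03166; ΔP_B = f(L/D)(ρV²/2) = 5.12e+05 Pa.
ΔP_A/ΔP_B = 1.025e+06/5.12e+05 = 2.00.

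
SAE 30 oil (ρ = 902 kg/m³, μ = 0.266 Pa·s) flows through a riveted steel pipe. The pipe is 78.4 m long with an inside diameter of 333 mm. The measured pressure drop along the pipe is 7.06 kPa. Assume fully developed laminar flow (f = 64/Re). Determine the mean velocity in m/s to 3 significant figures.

For laminar flow, f = 64/Re with Re = ρVD/μ, so Darcy-Weisbach reduces to ΔP = 32μLV/D². Solving for V: V = ΔP·D²/(32μL) = 7060·(0.333)²/(32·0.266·78.4) = 1.173 m/s.
Check: Re = ρVD/μ = 902·1.173·0.333/0.266 = 1325 < 2300, so the laminar assumption holds.

V ≈ 1.17 m/s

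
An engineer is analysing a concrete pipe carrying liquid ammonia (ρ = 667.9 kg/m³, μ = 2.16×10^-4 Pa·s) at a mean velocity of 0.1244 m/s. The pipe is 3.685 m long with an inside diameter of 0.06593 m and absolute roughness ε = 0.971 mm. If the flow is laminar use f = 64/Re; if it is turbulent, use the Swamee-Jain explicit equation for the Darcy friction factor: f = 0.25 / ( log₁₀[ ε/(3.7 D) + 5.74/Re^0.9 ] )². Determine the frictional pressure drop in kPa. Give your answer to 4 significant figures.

Reynolds number Re = ρVD/μ = 667.9 · 0.1244 · 0.06593 / 0.000216 = 2.536e+04.
Re > 4000 → turbulent. Relative roughness ε/D = 0.000971/0.06593 = 0.0147. Swamee-Jain: f = 0.25/(log₁₀[0.0147/3.7 + 5.74/2.536e+04^0.9])² = 0.25/(log₁₀[0.00398 + 0.000624])² = 0.25/(-2.337)² = 0.04578.
Darcy-Weisbach: ΔP = f(L/D)(ρV²/2) = 0.04578·(3.685/0.06593)·(667.9·0.1244²/2) = 0.04578·55.89·5.168 = 13.22 Pa.
ΔP = 13.22 Pa = 0.01322 kPa.

ΔP ≈ 0.01322 kPa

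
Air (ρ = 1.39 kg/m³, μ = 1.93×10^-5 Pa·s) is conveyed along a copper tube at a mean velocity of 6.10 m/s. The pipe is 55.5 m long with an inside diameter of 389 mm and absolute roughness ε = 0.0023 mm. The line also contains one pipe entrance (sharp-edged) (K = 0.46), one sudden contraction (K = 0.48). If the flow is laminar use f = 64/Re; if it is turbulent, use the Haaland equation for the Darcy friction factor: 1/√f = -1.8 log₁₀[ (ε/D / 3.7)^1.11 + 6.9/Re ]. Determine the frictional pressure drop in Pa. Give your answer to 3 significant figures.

Reynolds number Re = ρVD/μ = 1.39 · 6.1 · 0.389 / 1.93e-05 = 1.709e+05.
Re > 4000 → turbulent. Relative roughness ε/D = 2.3e-06/0.389 = 5.91e-06. Haaland: 1/√f = -1.8 log₁₀[(5.91e-06/3.7)^1.11 + 6.9/1.709e+05] = -1.8 log₁₀[3.68e-07 + 4.04e-05] = 7.902, so f = 0.01602.
Total minor-loss coefficient ΣK = 1·0.46 + 1·0.48 = 0.94.
ΔP = [f·L/D + ΣK]·(ρV²/2) = [0.01602·55.5/0.389 + 0.94]·(1.39·6.1²/2) = [2.285 + 0.94]·25.86 = 83.4 Pa.

ΔP ≈ 83.4 Pa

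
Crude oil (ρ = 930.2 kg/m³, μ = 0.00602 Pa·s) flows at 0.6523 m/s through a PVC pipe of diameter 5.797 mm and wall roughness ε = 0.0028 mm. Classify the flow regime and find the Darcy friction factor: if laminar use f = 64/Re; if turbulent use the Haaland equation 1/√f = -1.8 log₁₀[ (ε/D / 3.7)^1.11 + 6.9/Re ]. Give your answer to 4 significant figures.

Re = ρVD/μ = 930.2·0.6523·0.005797/0.00602 = 584.3.
Re < 2300 → laminar, so f = 64/Re = 0.1095 (roughness is irrelevant in laminar flow).

f ≈ 0.1095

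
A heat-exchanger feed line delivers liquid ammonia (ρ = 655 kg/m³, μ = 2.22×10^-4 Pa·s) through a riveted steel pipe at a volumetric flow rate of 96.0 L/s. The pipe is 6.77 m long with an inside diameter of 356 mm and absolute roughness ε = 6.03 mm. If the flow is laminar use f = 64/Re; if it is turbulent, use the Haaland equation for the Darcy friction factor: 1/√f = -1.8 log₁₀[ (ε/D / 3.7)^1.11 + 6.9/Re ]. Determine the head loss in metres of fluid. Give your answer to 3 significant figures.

h_f ≈ 0.0413 m

Q = 96.0 L/s = 96.0/1000 = 0.096 m³/s.
Cross-sectional area A = πD²/4 = π(0.356)²/4 = 0.09954 m²; mean velocity V = Q/A = 0.096/0.09954 = 0.9645 m/s.
Reynolds number Re = ρVD/μ = 655 · 0.9645 · 0.356 / 0.000222 = 1.013e+06.
Re > 4000 → turbulent. Relative roughness ε/D = 0.00603/0.356 = 0.0169. Haaland: 1/√f = -1.8 log₁₀[(0.0169/3.7)^1.11 + 6.9/1.013e+06] = -1.8 log₁₀[0.00253 + 6.81e-06] = 4.672, so f = 0.04582.
Darcy-Weisbach: ΔP = f(L/D)(ρV²/2) = 0.04582·(6.77/0.356)·(655·0.9645²/2) = 0.04582·19.02·304.6 = 265.4 Pa.
Head loss h_f = ΔP/(ρg) = 265.4/(655·9.81) = 0.0413 m.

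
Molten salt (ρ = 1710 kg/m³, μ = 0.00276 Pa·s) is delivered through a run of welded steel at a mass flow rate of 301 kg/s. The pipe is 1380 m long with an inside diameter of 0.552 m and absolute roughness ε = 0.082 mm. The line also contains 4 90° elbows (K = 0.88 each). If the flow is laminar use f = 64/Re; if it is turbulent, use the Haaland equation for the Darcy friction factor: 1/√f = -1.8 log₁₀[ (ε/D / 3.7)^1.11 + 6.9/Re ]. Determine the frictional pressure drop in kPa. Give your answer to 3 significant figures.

A = πD²/4 = π(0.552)²/4 = 0.2393 m²; mean velocity V = ṁ/(ρA) = 301/(1710 · 0.2393) = 0.7355 m/s.
Reynolds number Re = ρVD/μ = 1710 · 0.7355 · 0.552 / 0.00276 = 2.516e+05.
Re > 4000 → turbulent. Relative roughness ε/D = 8.2e-05/0.552 = 0.000149. Haaland: 1/√f = -1.8 log₁₀[(0.000149/3.7)^1.11 + 6.9/2.516e+05] = -1.8 log₁₀[1.32e-05 + 2.74e-05] = 7.904, so f = 0.01601.
Total minor-loss coefficient ΣK = 4·0.88 = 3.52.
ΔP = [f·L/D + ΣK]·(ρV²/2) = [0.01601·1380/0.552 + 3.52]·(1710·0.7355²/2) = [40.01 + 3.52]·462.6 = 2.014e+04 Pa.
ΔP = 2.014e+04 Pa = 20.1 kPa.

ΔP ≈ 20.1 kPa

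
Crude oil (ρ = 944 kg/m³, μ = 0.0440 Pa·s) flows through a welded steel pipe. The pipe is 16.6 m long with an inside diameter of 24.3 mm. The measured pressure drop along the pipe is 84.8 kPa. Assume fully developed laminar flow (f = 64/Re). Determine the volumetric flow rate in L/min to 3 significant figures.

Q ≈ 59.6 L/min

For laminar flow, f = 64/Re with Re = ρVD/μ, so Darcy-Weisbach reduces to ΔP = 32μLV/D². Solving for V: V = ΔP·D²/(32μL) = 8.48e+04·(0.0243)²/(32·0.044·16.6) = 2.142 m/s.
Check: Re = ρVD/μ = 944·2.142·0.0243/0.044 = 1117 < 2300, so the laminar assumption holds.
Q = V·A = 2.142·(π/4·0.0243²) = 0.0009936 m³/s = 59.6 L/min.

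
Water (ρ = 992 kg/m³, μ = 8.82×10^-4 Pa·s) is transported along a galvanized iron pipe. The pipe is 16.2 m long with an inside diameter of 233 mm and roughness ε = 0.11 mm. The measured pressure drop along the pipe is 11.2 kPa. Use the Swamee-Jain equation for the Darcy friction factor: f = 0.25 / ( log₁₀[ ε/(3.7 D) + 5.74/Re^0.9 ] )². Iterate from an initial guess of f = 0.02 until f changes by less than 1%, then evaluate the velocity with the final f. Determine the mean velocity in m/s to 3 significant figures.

V ≈ 4.37 m/s

Rearranging Darcy-Weisbach: V = √(2·ΔP·D/(f·L·ρ)). With ε/D = 0.00011/0.233 = 0.000472, iterate starting from f = 0.02:
  f = 0.02 → V = √(2·1.12e+04·0.233/(0.02·16.2·992)) = 4.03 m/s; Re = ρVD/μ = 1.056e+06; f → 0.01708
  f = 0.01708 → V = 4.361 m/s; Re = 1.143e+06; f → 0.01704
Converged (Δf/f < 1%). With the final f = 0.01704: V = √(2·1.12e+04·0.233/(0.01704·16.2·992)) = 4.365 m/s.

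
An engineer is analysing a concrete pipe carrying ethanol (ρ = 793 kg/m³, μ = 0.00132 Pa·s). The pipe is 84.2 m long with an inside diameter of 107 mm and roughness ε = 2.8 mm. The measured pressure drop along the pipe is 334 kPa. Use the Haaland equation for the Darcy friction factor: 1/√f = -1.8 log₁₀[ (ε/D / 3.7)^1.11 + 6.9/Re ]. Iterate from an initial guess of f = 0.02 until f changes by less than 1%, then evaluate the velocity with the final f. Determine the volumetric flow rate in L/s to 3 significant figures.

Rearranging Darcy-Weisbach: V = √(2·ΔP·D/(f·L·ρ)). With ε/D = 0.0028/0.107 = 0.0262, iterate starting from f = 0.02:
  f = 0.02 → V = √(2·3.34e+05·0.107/(0.02·84.2·793)) = 7.316 m/s; Re = ρVD/μ = 4.703e+05; f → 0.05424
  f = 0.05424 → V = 4.442 m/s; Re = 2.856e+05; f → 0.05429
Converged (Δf/f < 1%). With the final f = 0.05429: V = √(2·3.34e+05·0.107/(0.05429·84.2·793)) = 4.441 m/s.
Q = V·A = 4.441·(π/4·0.107²) = 0.03993 m³/s = 39.9 L/s.

Q ≈ 39.9 L/s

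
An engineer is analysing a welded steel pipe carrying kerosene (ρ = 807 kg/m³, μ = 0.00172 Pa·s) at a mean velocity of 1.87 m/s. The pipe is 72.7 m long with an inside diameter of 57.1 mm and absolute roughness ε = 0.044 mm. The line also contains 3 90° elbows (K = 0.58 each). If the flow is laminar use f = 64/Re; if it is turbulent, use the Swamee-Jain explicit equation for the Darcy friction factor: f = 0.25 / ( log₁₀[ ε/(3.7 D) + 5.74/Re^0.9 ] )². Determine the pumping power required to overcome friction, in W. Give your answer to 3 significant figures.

P ≈ 214 W

Reynolds number Re = ρVD/μ = 807 · 1.87 · 0.0571 / 0.00172 = 5.01e+04.
Re > 4000 → turbulent. Relative roughness ε/D = 4.4e-05/0.0571 = 0.000771. Swamee-Jain: f = 0.25/(log₁₀[0.000771/3.7 + 5.74/5.01e+04^0.9])² = 0.25/(log₁₀[0.000208 + 0.000338])² = 0.25/(-3.263)² = 0.02349.
Total minor-loss coefficient ΣK = 3·0.58 = 1.74.
ΔP = [f·L/D + ΣK]·(ρV²/2) = [0.02349·72.7/0.0571 + 1.74]·(807·1.87²/2) = [29.9 + 1.74]·1411 = 4.465e+04 Pa.
Q = V·A = 1.87·0.002561 = 0.004789 m³/s.
Pumping power P = QΔP = 0.004789·4.465e+04 = 213.8 W = 214 W.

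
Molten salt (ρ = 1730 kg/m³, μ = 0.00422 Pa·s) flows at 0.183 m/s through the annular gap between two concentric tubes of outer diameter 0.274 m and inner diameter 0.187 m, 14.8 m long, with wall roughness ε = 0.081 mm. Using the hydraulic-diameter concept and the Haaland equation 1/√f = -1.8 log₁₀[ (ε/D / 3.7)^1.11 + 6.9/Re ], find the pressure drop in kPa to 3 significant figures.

Hydraulic diameter D_h = 4A/P = D_o - D_i = 0.274 - 0.187 = 0.087 m.
Re = ρVD_h/μ = 1730·0.183·0.087/0.00422 = 6527.
ε/D_h = 8.1e-05/0.087 = 0.000931; Haaland gives 1/√f = -1.8 log₁₀[0.000101+0.00106] = 5.285, so f = 0.0358.
ΔP = f(L/D_h)(ρV²/2) = 0.0358·14.8/0.087·28.97 = 176.4 Pa.
ΔP = 0.176 kPa.

ΔP ≈ 0.176 kPa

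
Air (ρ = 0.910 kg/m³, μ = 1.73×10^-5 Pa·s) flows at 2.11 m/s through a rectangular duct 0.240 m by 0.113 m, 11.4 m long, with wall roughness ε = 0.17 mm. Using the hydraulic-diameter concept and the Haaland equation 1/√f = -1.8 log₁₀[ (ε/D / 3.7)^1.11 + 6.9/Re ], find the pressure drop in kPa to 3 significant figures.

Hydraulic diameter D_h = 4A/P = 4·(0.24·0.113)/(2·(0.24+0.113)) = 0.1085/0.706 = 0.1537 m.
Re = ρVD_h/μ = 0.91·2.11·0.1537/1.73e-05 = 1.705e+04.
ε/D_h = 0.00017/0.1537 = 0.00111; Haaland gives 1/√f = -1.8 log₁₀[0.000122+0.000405] = 5.901, so f = 0.02872.
ΔP = f(L/D_h)(ρV²/2) = 0.02872·11.4/0.1537·2.026 = 4.317 Pa.
ΔP = 0.00432 kPa.

ΔP ≈ 0.00432 kPa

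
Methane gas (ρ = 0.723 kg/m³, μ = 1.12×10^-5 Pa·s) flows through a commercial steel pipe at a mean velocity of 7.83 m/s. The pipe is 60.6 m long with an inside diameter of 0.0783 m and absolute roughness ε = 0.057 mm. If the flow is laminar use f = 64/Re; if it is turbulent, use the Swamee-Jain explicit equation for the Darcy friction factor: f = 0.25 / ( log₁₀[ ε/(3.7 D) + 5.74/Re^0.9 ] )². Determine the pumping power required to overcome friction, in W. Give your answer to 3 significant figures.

Reynolds number Re = ρVD/μ = 0.723 · 7.83 · 0.0783 / 1.12e-05 = 3.958e+04.
Re > 4000 → turbulent. Relative roughness ε/D = 5.7e-05/0.0783 = 0.000728. Swamee-Jain: f = 0.25/(log₁₀[0.000728/3.7 + 5.74/3.958e+04^0.9])² = 0.25/(log₁₀[0.000197 + 0.000418])² = 0.25/(-3.211)² = 0.02424.
Darcy-Weisbach: ΔP = f(L/D)(ρV²/2) = 0.02424·(60.6/0.0783)·(0.723·7.83²/2) = 0.02424·773.9·22.16 = 415.8 Pa.
Q = V·A = 7.83·0.004815 = 0.0377 m³/s.
Pumping power P = QΔP = 0.0377·415.8 = 15.68 W = 15.7 W.

P ≈ 15.7 W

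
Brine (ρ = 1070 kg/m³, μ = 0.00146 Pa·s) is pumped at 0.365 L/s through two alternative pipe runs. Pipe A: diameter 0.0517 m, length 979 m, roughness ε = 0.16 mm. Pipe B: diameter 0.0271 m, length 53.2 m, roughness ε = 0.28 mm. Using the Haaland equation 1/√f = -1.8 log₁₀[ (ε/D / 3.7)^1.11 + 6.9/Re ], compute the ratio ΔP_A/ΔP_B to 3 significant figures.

ΔP_A/ΔP_B ≈ 0.654

Pipe A: V = Q/A = 0.000365/0.002099 = 0.1739 m/s; Re = 6588; ε/D = 0.00309; Haaland → f = 0.03815; ΔP_A = f(L/D)(ρV²/2) = 1.168e+04 Pa.
Pipe B: V = Q/A = 0.000365/0.0005768 = 0.6328 m/s; Re = 1.257e+04; ε/D = 0.0103; Haaland → f = 0.04245; ΔP_B = f(L/D)(ρV²/2) = 1.785e+04 Pa.
ΔP_A/ΔP_B = 1.168e+04/1.785e+04 = 0.654.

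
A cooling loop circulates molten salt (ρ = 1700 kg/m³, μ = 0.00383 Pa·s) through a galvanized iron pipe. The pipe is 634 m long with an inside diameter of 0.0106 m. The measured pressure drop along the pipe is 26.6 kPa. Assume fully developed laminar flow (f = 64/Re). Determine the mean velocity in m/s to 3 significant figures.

For laminar flow, f = 64/Re with Re = ρVD/μ, so Darcy-Weisbach reduces to ΔP = 32μLV/D². Solving for V: V = ΔP·D²/(32μL) = 2.66e+04·(0.0106)²/(32·0.00383·634) = 0.03846 m/s.
Check: Re = ρVD/μ = 1700·0.03846·0.0106/0.00383 = 181 < 2300, so the laminar assumption holds.

V ≈ 0.0385 m/s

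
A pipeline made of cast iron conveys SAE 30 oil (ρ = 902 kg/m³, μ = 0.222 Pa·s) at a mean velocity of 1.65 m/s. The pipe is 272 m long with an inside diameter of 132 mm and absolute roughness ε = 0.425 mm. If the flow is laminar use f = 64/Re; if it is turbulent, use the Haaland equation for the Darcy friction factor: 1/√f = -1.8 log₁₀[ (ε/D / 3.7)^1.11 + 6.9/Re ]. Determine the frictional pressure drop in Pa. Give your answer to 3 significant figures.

ΔP ≈ 183000 Pa

Reynolds number Re = ρVD/μ = 902 · 1.65 · 0.132 / 0.222 = 884.9.
Re < 2300 → laminar flow, so f = 64/Re = 64/884.9 = 0.07232 (the turbulent correlation is not needed).
Darcy-Weisbach: ΔP = f(L/D)(ρV²/2) = 0.07232·(272/0.132)·(902·1.65²/2) = 0.07232·2061·1228 = 1.83e+05 Pa.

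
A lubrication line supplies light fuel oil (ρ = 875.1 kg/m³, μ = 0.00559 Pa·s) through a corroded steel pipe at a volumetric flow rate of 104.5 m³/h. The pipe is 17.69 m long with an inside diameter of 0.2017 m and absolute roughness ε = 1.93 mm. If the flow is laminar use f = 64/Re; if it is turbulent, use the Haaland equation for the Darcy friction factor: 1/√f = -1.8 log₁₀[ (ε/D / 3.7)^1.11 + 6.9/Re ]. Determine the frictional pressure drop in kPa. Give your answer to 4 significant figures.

Q = 104.5 m³/h = 104.5/3600 = 0.02903 m³/s.
Cross-sectional area A = πD²/4 = π(0.2017)²/4 = 0.03195 m²; mean velocity V = Q/A = 0.02903/0.03195 = 0.9085 m/s.
Reynolds number Re = ρVD/μ = 875.1 · 0.9085 · 0.2017 / 0.00559 = 2.869e+04.
Re > 4000 → turbulent. Relative roughness ε/D = 0.00193/0.2017 = 0.00957. Haaland: 1/√f = -1.8 log₁₀[(0.00957/3.7)^1.11 + 6.9/2.869e+04] = -1.8 log₁₀[0.00134 + 0.000241] = 5.041, so f = 0.03936.
Darcy-Weisbach: ΔP = f(L/D)(ρV²/2) = 0.03936·(17.69/0.2017)·(875.1·0.9085²/2) = 0.03936·87.7·361.1 = 1246 Pa.
ΔP = 1246 Pa = 1.246 kPa.

ΔP ≈ 1.246 kPa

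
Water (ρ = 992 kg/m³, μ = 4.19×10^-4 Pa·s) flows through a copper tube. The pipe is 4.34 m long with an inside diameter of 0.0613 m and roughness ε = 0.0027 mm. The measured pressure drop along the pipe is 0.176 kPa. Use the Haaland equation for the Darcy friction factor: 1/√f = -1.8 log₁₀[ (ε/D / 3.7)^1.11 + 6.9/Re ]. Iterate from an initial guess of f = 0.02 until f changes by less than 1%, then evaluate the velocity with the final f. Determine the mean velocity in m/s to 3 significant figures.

V ≈ 0.512 m/s

Rearranging Darcy-Weisbach: V = √(2·ΔP·D/(f·L·ρ)). With ε/D = 2.7e-06/0.0613 = 4.4e-05, iterate starting from f = 0.02:
  f = 0.02 → V = √(2·176·0.0613/(0.02·4.34·992)) = 0.5006 m/s; Re = ρVD/μ = 7.265e+04; f → 0.01922
  f = 0.01922 → V = 0.5106 m/s; Re = 7.411e+04; f → 0.01914
Converged (Δf/f < 1%). With the final f = 0.01914: V = √(2·176·0.0613/(0.01914·4.34·992)) = 0.5117 m/s.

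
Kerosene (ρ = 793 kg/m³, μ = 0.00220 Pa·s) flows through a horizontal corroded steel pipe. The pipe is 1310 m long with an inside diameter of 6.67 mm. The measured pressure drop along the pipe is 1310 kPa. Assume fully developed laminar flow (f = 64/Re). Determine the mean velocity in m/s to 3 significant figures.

For laminar flow, f = 64/Re with Re = ρVD/μ, so Darcy-Weisbach reduces to ΔP = 32μLV/D². Solving for V: V = ΔP·D²/(32μL) = 1.31e+06·(0.00667)²/(32·0.0022·1310) = 0.6319 m/s.
Check: Re = ρVD/μ = 793·0.6319·0.00667/0.0022 = 1519 < 2300, so the laminar assumption holds.

V ≈ 0.632 m/s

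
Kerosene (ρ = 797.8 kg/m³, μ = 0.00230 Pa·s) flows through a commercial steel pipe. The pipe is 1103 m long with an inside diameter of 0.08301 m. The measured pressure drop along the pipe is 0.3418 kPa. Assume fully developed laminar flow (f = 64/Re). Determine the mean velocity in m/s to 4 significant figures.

V ≈ 0.02901 m/s

For laminar flow, f = 64/Re with Re = ρVD/μ, so Darcy-Weisbach reduces to ΔP = 32μLV/D². Solving for V: V = ΔP·D²/(32μL) = 341.8·(0.08301)²/(32·0.0023·1103) = 0.02901 m/s.
Check: Re = ρVD/μ = 797.8·0.02901·0.08301/0.0023 = 835.4 < 2300, so the laminar assumption holds.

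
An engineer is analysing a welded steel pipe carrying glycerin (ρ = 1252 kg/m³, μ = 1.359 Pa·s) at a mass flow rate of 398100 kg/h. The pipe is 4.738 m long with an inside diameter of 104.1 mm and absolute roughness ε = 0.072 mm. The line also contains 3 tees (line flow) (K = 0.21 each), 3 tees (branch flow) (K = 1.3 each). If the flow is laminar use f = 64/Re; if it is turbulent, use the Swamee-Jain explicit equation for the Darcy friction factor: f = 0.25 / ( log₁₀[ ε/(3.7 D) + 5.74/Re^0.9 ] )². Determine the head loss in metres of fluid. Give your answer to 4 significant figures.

ṁ = 398100 kg/h = 398100/3600 = 110.6 kg/s.
A = πD²/4 = π(0.1041)²/4 = 0.008511 m²; mean velocity V = ṁ/(ρA) = 110.6/(1252 · 0.008511) = 10.38 m/s.
Reynolds number Re = ρVD/μ = 1252 · 10.38 · 0.1041 / 1.36 = 995.2.
Re < 2300 → laminar flow, so f = 64/Re = 64/995.2 = 0.06431 (the turbulent correlation is not needed).
Total minor-loss coefficient ΣK = 3·0.21 + 3·1.3 = 4.53.
ΔP = [f·L/D + ΣK]·(ρV²/2) = [0.06431·4.738/0.1041 + 4.53]·(1252·10.38²/2) = [2.927 + 4.53]·6.742e+04 = 5.027e+05 Pa.
Head loss h_f = ΔP/(ρg) = 5.027e+05/(1252·9.81) = 40.93 m.

h_f ≈ 40.93 m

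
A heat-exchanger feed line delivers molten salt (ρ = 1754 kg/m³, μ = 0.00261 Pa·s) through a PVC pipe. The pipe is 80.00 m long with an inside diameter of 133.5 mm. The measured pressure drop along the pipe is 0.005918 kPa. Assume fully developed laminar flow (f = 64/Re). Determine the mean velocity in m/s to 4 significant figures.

V ≈ 0.01579 m/s

For laminar flow, f = 64/Re with Re = ρVD/μ, so Darcy-Weisbach reduces to ΔP = 32μLV/D². Solving for V: V = ΔP·D²/(32μL) = 5.918·(0.1335)²/(32·0.00261·80) = 0.01579 m/s.
Check: Re = ρVD/μ = 1754·0.01579·0.1335/0.00261 = 1416 < 2300, so the laminar assumption holds.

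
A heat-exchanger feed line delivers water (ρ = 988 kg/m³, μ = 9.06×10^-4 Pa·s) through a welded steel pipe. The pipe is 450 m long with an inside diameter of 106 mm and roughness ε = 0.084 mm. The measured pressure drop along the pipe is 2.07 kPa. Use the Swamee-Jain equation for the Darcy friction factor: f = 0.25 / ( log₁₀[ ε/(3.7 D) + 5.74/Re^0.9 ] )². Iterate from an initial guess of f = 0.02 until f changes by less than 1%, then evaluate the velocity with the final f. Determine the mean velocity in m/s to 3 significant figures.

V ≈ 0.191 m/s

Rearranging Darcy-Weisbach: V = √(2·ΔP·D/(f·L·ρ)). With ε/D = 8.4e-05/0.106 = 0.000792, iterate starting from f = 0.02:
  f = 0.02 → V = √(2·2070·0.106/(0.02·450·988)) = 0.2222 m/s; Re = ρVD/μ = 2.568e+04; f → 0.02635
  f = 0.02635 → V = 0.1935 m/s; Re = 2.237e+04; f → 0.02706
  f = 0.02706 → V = 0.191 m/s; Re = 2.208e+04; f → 0.02713
Converged (Δf/f < 1%). With the final f = 0.02713: V = √(2·2070·0.106/(0.02713·450·988)) = 0.1907 m/s.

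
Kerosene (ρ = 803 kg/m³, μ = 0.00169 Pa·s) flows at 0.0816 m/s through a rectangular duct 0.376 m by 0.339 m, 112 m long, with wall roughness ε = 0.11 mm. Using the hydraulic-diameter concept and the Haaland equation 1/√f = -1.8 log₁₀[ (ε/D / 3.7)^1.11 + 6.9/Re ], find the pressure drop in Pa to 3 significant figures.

Hydraulic diameter D_h = 4A/P = 4·(0.376·0.339)/(2·(0.376+0.339)) = 0.5099/1.43 = 0.3565 m.
Re = ρVD_h/μ = 803·0.0816·0.3565/0.00169 = 1.382e+04.
ε/D_h = 0.00011/0.3565 = 0.000309; Haaland gives 1/√f = -1.8 log₁₀[2.97e-05+0.000499] = 5.898, so f = 0.02875.
ΔP = f(L/D_h)(ρV²/2) = 0.02875·112/0.3565·2.673 = 24.14 Pa.

ΔP ≈ 24.1 Pa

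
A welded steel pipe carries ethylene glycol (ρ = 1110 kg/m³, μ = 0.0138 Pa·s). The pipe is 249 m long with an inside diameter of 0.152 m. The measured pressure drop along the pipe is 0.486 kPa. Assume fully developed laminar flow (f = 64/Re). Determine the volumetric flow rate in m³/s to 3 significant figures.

For laminar flow, f = 64/Re with Re = ρVD/μ, so Darcy-Weisbach reduces to ΔP = 32μLV/D². Solving for V: V = ΔP·D²/(32μL) = 486·(0.152)²/(32·0.0138·249) = 0.1021 m/s.
Check: Re = ρVD/μ = 1110·0.1021·0.152/0.0138 = 1248 < 2300, so the laminar assumption holds.
Q = V·A = 0.1021·(π/4·0.152²) = 0.001853 m³/s = 0.00185 m³/s.

Q ≈ 0.00185 m³/s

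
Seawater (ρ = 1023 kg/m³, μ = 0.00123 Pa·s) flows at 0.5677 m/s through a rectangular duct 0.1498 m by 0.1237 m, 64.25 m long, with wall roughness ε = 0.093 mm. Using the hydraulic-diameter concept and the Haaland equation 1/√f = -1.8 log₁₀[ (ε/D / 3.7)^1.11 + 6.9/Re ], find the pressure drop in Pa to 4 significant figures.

ΔP ≈ 1720 Pa

Hydraulic diameter D_h = 4A/P = 4·(0.1498·0.1237)/(2·(0.1498+0.1237)) = 0.07412/0.547 = 0.1355 m.
Re = ρVD_h/μ = 1023·0.5677·0.1355/0.00123 = 6.398e+04.
ε/D_h = 9.3e-05/0.1355 = 0.000686; Haaland gives 1/√f = -1.8 log₁₀[7.21e-05+0.000108] = 6.741, so f = 0.02201.
ΔP = f(L/D_h)(ρV²/2) = 0.02201·64.25/0.1355·164.8 = 1720 Pa.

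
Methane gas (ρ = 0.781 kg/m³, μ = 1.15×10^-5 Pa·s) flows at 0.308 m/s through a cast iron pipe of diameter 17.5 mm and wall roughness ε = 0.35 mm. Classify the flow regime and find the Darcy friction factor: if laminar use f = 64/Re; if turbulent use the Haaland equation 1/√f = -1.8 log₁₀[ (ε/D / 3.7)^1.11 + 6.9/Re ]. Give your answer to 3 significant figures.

Re = ρVD/μ = 0.781·0.308·0.0175/1.15e-05 = 366.1.
Re < 2300 → laminar, so f = 64/Re = 0.1748 (roughness is irrelevant in laminar flow).

f ≈ 0.175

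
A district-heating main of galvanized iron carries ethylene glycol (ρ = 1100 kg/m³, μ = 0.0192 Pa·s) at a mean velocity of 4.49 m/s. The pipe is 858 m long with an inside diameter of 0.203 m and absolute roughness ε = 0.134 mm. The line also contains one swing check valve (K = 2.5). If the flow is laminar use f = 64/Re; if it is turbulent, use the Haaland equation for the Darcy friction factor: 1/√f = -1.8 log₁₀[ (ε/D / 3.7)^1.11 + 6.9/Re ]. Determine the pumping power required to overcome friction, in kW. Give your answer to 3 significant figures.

P ≈ 158 kW

Reynolds number Re = ρVD/μ = 1100 · 4.49 · 0.203 / 0.0192 = 5.222e+04.
Re > 4000 → turbulent. Relative roughness ε/D = 0.000134/0.203 = 0.00066. Haaland: 1/√f = -1.8 log₁₀[(0.00066/3.7)^1.11 + 6.9/5.222e+04] = -1.8 log₁₀[6.9e-05 + 0.000132] = 6.654, so f = 0.02259.
Total minor-loss coefficient ΣK = 1·2.5 = 2.5.
ΔP = [f·L/D + ΣK]·(ρV²/2) = [0.02259·858/0.203 + 2.5]·(1100·4.49²/2) = [95.47 + 2.5]·1.109e+04 = 1.086e+06 Pa.
Q = V·A = 4.49·0.03237 = 0.1453 m³/s.
Pumping power P = QΔP = 0.1453·1.086e+06 = 157900 W = 158 kW.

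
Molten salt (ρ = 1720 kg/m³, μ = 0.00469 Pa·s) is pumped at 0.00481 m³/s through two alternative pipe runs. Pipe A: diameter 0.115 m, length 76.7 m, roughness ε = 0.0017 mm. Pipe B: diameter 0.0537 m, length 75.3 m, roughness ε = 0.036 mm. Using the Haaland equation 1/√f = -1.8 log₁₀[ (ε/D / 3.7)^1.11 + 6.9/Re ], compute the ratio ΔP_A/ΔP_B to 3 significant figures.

ΔP_A/ΔP_B ≈ 0.0250

Pipe A: V = Q/A = 0.00481/0.01039 = 0.4631 m/s; Re = 1.953e+04; ε/D = 1.48e-05; Haaland → f = 0.02592; ΔP_A = f(L/D)(ρV²/2) = 3188 Pa.
Pipe B: V = Q/A = 0.00481/0.002265 = 2.124 m/s; Re = 4.183e+04; ε/D = 0.00067; Haaland → f = 0.02344; ΔP_B = f(L/D)(ρV²/2) = 1.275e+05 Pa.
ΔP_A/ΔP_B = 3188/1.275e+05 = 0.0250.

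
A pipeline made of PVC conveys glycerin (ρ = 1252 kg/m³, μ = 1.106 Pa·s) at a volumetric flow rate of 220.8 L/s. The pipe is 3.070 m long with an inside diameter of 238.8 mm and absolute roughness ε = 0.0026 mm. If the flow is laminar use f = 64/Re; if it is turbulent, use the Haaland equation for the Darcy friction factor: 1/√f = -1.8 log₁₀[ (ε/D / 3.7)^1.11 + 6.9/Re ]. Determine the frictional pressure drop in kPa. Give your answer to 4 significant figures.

Q = 220.8 L/s = 220.8/1000 = 0.2208 m³/s.
Cross-sectional area A = πD²/4 = π(0.2388)²/4 = 0.04479 m²; mean velocity V = Q/A = 0.2208/0.04479 = 4.93 m/s.
Reynolds number Re = ρVD/μ = 1252 · 4.93 · 0.2388 / 1.11 = 1333.
Re < 2300 → laminar flow, so f = 64/Re = 64/1333 = 0.04802 (the turbulent correlation is not needed).
Darcy-Weisbach: ΔP = f(L/D)(ρV²/2) = 0.04802·(3.07/0.2388)·(1252·4.93²/2) = 0.04802·12.86·1.521e+04 = 9393 Pa.
ΔP = 9393 Pa = 9.393 kPa.

ΔP ≈ 9.393 kPa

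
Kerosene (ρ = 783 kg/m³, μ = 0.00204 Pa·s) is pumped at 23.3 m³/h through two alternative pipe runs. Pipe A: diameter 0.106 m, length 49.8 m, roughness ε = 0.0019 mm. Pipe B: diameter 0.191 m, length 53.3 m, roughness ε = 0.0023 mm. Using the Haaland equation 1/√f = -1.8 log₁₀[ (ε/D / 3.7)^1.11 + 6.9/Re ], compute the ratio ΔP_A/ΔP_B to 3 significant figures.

ΔP_A/ΔP_B ≈ 15.4

Pipe A: V = Q/A = 0.006472/0.008825 = 0.7334 m/s; Re = 2.984e+04; ε/D = 1.79e-05; Haaland → f = 0.02338; ΔP_A = f(L/D)(ρV²/2) = 2313 Pa.
Pipe B: V = Q/A = 0.006472/0.02865 = 0.2259 m/s; Re = 1.656e+04; ε/D = 1.2e-05; Haaland → f = 0.02703; ΔP_B = f(L/D)(ρV²/2) = 150.7 Pa.
ΔP_A/ΔP_B = 2313/150.7 = 15.4.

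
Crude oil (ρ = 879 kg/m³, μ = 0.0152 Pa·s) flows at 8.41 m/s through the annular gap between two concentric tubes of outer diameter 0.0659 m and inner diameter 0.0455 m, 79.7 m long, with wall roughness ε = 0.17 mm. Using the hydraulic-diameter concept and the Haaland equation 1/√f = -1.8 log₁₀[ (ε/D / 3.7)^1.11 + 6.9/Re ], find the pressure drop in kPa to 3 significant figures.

ΔP ≈ 5020 kPa

Hydraulic diameter D_h = 4A/P = D_o - D_i = 0.0659 - 0.0455 = 0.0204 m.
Re = ρVD_h/μ = 879·8.41·0.0204/0.0152 = 9921.
ε/D_h = 0.00017/0.0204 = 0.00833; Haaland gives 1/√f = -1.8 log₁₀[0.00115+0.000695] = 4.92, so f = 0.04131.
ΔP = f(L/D_h)(ρV²/2) = 0.04131·79.7/0.0204·3.108e+04 = 5.017e+06 Pa.
ΔP = 5020 kPa.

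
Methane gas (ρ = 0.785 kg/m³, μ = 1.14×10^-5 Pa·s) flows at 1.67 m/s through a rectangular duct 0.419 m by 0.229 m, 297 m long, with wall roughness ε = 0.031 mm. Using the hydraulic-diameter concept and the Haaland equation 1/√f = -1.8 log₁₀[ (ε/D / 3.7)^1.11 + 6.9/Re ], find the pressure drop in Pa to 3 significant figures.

Hydraulic diameter D_h = 4A/P = 4·(0.419·0.229)/(2·(0.419+0.229)) = 0.3838/1.296 = 0.2961 m.
Re = ρVD_h/μ = 0.785·1.67·0.2961/1.14e-05 = 3.406e+04.
ε/D_h = 3.1e-05/0.2961 = 0.000105; Haaland gives 1/√f = -1.8 log₁₀[8.94e-06+0.000203] = 6.614, so f = 0.02286.
ΔP = f(L/D_h)(ρV²/2) = 0.02286·297/0.2961·1.095 = 25.09 Pa.

ΔP ≈ 25.1 Pa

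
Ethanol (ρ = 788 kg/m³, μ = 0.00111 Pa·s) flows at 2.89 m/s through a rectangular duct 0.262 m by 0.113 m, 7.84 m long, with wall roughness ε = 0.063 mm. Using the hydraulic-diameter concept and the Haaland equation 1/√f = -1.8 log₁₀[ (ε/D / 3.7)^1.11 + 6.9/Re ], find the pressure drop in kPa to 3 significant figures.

Hydraulic diameter D_h = 4A/P = 4·(0.262·0.113)/(2·(0.262+0.113)) = 0.1184/0.75 = 0.1579 m.
Re = ρVD_h/μ = 788·2.89·0.1579/0.00111 = 3.24e+05.
ε/D_h = 6.3e-05/0.1579 = 0.000399; Haaland gives 1/√f = -1.8 log₁₀[3.95e-05+2.13e-05] = 7.589, so f = 0.01736.
ΔP = f(L/D_h)(ρV²/2) = 0.01736·7.84/0.1579·3291 = 2837 Pa.
ΔP = 2.84 kPa.

ΔP ≈ 2.84 kPa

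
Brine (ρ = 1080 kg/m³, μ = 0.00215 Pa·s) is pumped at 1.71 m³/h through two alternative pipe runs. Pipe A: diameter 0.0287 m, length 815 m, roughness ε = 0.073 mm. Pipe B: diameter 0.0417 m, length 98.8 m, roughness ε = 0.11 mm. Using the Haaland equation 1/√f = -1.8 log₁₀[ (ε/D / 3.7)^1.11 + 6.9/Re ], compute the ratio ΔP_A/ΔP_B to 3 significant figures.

Pipe A: V = Q/A = 0.000475/0.0006469 = 0.7342 m/s; Re = 1.059e+04; ε/D = 0.00254; Haaland → f = 0.0339; ΔP_A = f(L/D)(ρV²/2) = 2.802e+05 Pa.
Pipe B: V = Q/A = 0.000475/0.001366 = 0.3478 m/s; Re = 7285; ε/D = 0.00264; Haaland → f = 0.03678; ΔP_B = f(L/D)(ρV²/2) = 5693 Pa.
ΔP_A/ΔP_B = 2.802e+05/5693 = 49.2.

ΔP_A/ΔP_B ≈ 49.2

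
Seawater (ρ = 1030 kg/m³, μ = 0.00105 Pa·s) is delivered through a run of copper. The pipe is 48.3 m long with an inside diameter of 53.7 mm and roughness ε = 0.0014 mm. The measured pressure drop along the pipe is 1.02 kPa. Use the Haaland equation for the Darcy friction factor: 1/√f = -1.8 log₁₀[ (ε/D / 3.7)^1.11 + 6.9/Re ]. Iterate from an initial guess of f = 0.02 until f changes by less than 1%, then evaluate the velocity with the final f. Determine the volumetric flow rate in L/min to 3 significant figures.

Q ≈ 38.2 L/min

Rearranging Darcy-Weisbach: V = √(2·ΔP·D/(f·L·ρ)). With ε/D = 1.4e-06/0.0537 = 2.61e-05, iterate starting from f = 0.02:
  f = 0.02 → V = √(2·1020·0.0537/(0.02·48.3·1030)) = 0.3318 m/s; Re = ρVD/μ = 1.748e+04; f → 0.02667
  f = 0.02667 → V = 0.2873 m/s; Re = 1.514e+04; f → 0.02768
  f = 0.02768 → V = 0.2821 m/s; Re = 1.486e+04; f → 0.02781
Converged (Δf/f < 1%). With the final f = 0.02781: V = √(2·1020·0.0537/(0.02781·48.3·1030)) = 0.2814 m/s.
Q = V·A = 0.2814·(π/4·0.0537²) = 0.0006373 m³/s = 38.2 L/min.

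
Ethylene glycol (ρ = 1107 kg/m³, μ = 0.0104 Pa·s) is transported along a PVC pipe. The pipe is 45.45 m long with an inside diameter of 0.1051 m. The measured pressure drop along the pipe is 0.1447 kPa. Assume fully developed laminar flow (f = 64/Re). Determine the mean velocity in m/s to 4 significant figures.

V ≈ 0.1057 m/s

For laminar flow, f = 64/Re with Re = ρVD/μ, so Darcy-Weisbach reduces to ΔP = 32μLV/D². Solving for V: V = ΔP·D²/(32μL) = 144.7·(0.1051)²/(32·0.0104·45.45) = 0.1057 m/s.
Check: Re = ρVD/μ = 1107·0.1057·0.1051/0.0104 = 1182 < 2300, so the laminar assumption holds.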